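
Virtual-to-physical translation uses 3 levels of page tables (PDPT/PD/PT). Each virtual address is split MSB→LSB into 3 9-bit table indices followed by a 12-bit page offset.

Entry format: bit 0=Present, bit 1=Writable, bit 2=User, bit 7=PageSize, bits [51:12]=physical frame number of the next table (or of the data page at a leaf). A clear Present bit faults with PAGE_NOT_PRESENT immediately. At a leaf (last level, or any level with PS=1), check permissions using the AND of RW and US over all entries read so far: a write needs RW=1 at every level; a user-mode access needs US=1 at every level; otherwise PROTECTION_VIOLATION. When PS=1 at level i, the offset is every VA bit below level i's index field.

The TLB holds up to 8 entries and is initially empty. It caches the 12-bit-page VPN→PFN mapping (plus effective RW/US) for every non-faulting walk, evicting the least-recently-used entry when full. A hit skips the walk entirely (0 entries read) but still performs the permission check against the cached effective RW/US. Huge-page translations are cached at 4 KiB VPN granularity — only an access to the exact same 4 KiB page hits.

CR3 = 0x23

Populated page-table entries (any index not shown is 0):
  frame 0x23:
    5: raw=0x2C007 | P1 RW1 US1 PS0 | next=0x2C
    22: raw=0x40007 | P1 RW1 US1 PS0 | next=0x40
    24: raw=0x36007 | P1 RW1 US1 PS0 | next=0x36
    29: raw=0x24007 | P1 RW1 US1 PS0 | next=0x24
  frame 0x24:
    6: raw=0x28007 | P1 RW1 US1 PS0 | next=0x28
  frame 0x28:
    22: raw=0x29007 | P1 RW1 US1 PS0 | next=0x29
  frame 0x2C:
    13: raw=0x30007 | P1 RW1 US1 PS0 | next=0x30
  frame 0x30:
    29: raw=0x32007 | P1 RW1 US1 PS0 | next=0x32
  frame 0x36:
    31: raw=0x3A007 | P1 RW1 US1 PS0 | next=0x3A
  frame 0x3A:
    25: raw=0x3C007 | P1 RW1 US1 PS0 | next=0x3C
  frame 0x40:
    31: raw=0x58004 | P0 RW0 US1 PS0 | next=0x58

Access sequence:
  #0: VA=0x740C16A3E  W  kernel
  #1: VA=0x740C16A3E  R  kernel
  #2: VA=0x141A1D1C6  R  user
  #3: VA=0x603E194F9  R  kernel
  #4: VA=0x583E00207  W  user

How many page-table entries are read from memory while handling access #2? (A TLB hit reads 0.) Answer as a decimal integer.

Trace:
#0 VA=0x740C16A3E (w,kernel):
  L0: frame=0x23 idx=29 entry=0x24007 [P=1 RW=1 US=1 PS=0]
  L1: frame=0x24 idx=6 entry=0x28007 [P=1 RW=1 US=1 PS=0]
  L2: frame=0x28 idx=22 entry=0x29007 [P=1 RW=1 US=1 PS=0]
  ⇒ phys 0x29A3E  [3 reads]
#1 VA=0x740C16A3E (r,kernel):
  TLB hit vpn=0x740C16 → PA=0x29A3E
#2 VA=0x141A1D1C6 (r,user):
  L0: frame=0x23 idx=5 entry=0x2C007 [P=1 RW=1 US=1 PS=0]
  L1: frame=0x2C idx=13 entry=0x30007 [P=1 RW=1 US=1 PS=0]
  L2: frame=0x30 idx=29 entry=0x32007 [P=1 RW=1 US=1 PS=0]
  ⇒ phys 0x321C6  [3 reads]
#3 VA=0x603E194F9 (r,kernel):
  L0: frame=0x23 idx=24 entry=0x36007 [P=1 RW=1 US=1 PS=0]
  L1: frame=0x36 idx=31 entry=0x3A007 [P=1 RW=1 US=1 PS=0]
  L2: frame=0x3A idx=25 entry=0x3C007 [P=1 RW=1 US=1 PS=0]
  ⇒ phys 0x3C4F9  [3 reads]
#4 VA=0x583E00207 (w,user):
  L0: frame=0x23 idx=22 entry=0x40007 [P=1 RW=1 US=1 PS=0]
  L1: frame=0x40 idx=31 entry=0x58004 [P=0 RW=0 US=1 PS=0]
  → PAGE_NOT_PRESENT  (2 entries read)

Entries read for #2: 3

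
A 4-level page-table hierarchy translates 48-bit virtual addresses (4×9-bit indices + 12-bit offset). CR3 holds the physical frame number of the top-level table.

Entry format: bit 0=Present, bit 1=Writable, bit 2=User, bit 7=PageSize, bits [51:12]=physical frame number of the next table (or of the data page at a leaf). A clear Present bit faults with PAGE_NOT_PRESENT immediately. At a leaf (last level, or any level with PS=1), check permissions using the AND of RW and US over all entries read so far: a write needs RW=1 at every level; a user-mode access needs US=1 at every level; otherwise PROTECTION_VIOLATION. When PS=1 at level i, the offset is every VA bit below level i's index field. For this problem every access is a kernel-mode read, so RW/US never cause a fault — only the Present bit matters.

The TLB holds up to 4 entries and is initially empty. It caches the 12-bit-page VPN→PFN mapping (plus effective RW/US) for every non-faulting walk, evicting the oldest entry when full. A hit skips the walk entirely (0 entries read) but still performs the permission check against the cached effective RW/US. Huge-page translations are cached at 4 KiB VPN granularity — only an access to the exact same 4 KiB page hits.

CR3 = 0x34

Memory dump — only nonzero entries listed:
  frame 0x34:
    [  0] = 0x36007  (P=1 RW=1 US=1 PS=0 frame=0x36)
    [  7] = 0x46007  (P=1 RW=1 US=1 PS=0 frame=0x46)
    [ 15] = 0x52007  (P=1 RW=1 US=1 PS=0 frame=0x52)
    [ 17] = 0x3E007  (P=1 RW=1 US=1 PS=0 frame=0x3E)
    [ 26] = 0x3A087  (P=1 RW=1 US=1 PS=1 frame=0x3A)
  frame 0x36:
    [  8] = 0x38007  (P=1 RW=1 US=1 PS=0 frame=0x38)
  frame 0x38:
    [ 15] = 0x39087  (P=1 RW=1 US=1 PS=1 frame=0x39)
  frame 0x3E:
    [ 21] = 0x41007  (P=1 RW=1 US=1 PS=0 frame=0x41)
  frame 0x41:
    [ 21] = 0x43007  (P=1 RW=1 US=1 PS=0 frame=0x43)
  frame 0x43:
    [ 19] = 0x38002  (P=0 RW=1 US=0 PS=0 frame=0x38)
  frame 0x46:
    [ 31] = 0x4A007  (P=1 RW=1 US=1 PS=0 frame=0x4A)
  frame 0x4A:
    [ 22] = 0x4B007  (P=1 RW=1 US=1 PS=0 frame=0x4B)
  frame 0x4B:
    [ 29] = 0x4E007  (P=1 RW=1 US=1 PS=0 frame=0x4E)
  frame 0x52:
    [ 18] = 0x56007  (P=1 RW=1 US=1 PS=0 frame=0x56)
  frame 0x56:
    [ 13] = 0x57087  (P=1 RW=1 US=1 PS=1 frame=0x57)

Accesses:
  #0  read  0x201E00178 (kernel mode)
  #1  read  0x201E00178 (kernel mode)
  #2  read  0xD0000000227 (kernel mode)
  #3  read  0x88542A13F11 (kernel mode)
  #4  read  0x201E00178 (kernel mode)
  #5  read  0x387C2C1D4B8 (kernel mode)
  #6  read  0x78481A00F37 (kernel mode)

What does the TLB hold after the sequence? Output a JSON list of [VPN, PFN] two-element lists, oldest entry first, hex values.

Walk each access:
#0 VA=0x201E00178 (r,kernel):
  lvl0: tbl 0x34, slot 0 ⇒ 0x36007 (P1/RW1/US1/PS0)
  lvl1: tbl 0x36, slot 8 ⇒ 0x38007 (P1/RW1/US1/PS0)
  lvl2: tbl 0x38, slot 15 ⇒ 0x39087 (P1/RW1/US1/PS1)
  → PA=0x39178 (huge @L2)  (3 entries read)
#1 VA=0x201E00178 (r,kernel):
  TLB hit vpn=0x201E00 → PA=0x39178
#2 VA=0xD0000000227 (r,kernel):
  lvl0: tbl 0x34, slot 26 ⇒ 0x3A087 (P1/RW1/US1/PS1)
  → PA=0x3A227 (huge @L0)  (1 entries read)
#3 VA=0x88542A13F11 (r,kernel):
  lvl0: tbl 0x34, slot 17 ⇒ 0x3E007 (P1/RW1/US1/PS0)
  lvl1: tbl 0x3E, slot 21 ⇒ 0x41007 (P1/RW1/US1/PS0)
  lvl2: tbl 0x41, slot 21 ⇒ 0x43007 (P1/RW1/US1/PS0)
  lvl3: tbl 0x43, slot 19 ⇒ 0x38002 (P0/RW1/US0/PS0)
  ✗ PAGE_NOT_PRESENT  [4 reads]
#4 VA=0x201E00178 (r,kernel):
  TLB hit vpn=0x201E00 → PA=0x39178
#5 VA=0x387C2C1D4B8 (r,kernel):
  lvl0: tbl 0x34, slot 7 ⇒ 0x46007 (P1/RW1/US1/PS0)
  lvl1: tbl 0x46, slot 31 ⇒ 0x4A007 (P1/RW1/US1/PS0)
  lvl2: tbl 0x4A, slot 22 ⇒ 0x4B007 (P1/RW1/US1/PS0)
  lvl3: tbl 0x4B, slot 29 ⇒ 0x4E007 (P1/RW1/US1/PS0)
  → PA=0x4E4B8  (4 entries read)
#6 VA=0x78481A00F37 (r,kernel):
  lvl0: tbl 0x34, slot 15 ⇒ 0x52007 (P1/RW1/US1/PS0)
  lvl1: tbl 0x52, slot 18 ⇒ 0x56007 (P1/RW1/US1/PS0)
  lvl2: tbl 0x56, slot 13 ⇒ 0x57087 (P1/RW1/US1/PS1)
  → PA=0x57F37 (huge @L2)  (3 entries read)

TLB: [["0x201E00", "0x39"], ["0xD0000000", "0x3A"], ["0x387C2C1D", "0x4E"], ["0x78481A00", "0x57"]]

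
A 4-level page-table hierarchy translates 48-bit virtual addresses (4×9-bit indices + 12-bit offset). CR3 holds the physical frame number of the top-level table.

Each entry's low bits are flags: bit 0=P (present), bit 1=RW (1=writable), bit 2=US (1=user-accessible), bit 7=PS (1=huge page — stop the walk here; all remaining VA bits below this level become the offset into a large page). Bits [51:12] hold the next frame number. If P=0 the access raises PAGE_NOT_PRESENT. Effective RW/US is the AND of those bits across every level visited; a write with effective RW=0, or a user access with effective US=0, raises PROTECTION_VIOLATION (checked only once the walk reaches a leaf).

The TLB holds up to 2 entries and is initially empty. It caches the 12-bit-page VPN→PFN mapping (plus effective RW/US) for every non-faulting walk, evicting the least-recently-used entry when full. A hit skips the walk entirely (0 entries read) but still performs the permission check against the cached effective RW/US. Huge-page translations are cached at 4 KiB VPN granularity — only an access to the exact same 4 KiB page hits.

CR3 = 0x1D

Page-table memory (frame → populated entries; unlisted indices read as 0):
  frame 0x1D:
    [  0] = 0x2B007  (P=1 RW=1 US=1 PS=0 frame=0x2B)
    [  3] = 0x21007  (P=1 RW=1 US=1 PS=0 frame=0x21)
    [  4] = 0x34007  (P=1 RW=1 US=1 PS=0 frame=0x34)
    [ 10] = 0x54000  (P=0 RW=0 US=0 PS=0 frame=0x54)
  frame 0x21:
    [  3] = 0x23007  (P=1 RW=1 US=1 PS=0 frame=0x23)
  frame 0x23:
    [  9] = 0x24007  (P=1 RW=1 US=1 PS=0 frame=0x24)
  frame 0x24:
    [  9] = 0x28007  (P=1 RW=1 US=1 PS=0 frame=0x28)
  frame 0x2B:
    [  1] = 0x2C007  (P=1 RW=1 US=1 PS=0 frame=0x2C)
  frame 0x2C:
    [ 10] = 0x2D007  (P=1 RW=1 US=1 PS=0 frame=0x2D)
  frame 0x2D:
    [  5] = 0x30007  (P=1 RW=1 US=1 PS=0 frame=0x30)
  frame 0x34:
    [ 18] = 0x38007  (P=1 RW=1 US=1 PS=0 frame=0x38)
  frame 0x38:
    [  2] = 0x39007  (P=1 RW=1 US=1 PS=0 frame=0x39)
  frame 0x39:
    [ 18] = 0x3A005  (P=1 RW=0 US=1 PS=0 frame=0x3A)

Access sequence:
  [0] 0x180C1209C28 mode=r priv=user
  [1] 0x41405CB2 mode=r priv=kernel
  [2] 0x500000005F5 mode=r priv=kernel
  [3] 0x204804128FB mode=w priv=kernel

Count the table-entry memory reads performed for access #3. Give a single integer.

Walk each access:
#0 VA=0x180C1209C28 (r,user):
  L0: frame=0x1D idx=3 entry=0x21007 [P=1 RW=1 US=1 PS=0]
  L1: frame=0x21 idx=3 entry=0x23007 [P=1 RW=1 US=1 PS=0]
  L2: frame=0x23 idx=9 entry=0x24007 [P=1 RW=1 US=1 PS=0]
  L3: frame=0x24 idx=9 entry=0x28007 [P=1 RW=1 US=1 PS=0]
  ✓ 0x28C28  — 4 lookups
#1 VA=0x41405CB2 (r,kernel):
  L0: frame=0x1D idx=0 entry=0x2B007 [P=1 RW=1 US=1 PS=0]
  L1: frame=0x2B idx=1 entry=0x2C007 [P=1 RW=1 US=1 PS=0]
  L2: frame=0x2C idx=10 entry=0x2D007 [P=1 RW=1 US=1 PS=0]
  L3: frame=0x2D idx=5 entry=0x30007 [P=1 RW=1 US=1 PS=0]
  ✓ 0x30CB2  — 4 lookups
#2 VA=0x500000005F5 (r,kernel):
  L0: frame=0x1D idx=10 entry=0x54000 [P=0 RW=0 US=0 PS=0]
  ✗ PAGE_NOT_PRESENT  [1 reads]
#3 VA=0x204804128FB (w,kernel):
  L0: frame=0x1D idx=4 entry=0x34007 [P=1 RW=1 US=1 PS=0]
  L1: frame=0x34 idx=18 entry=0x38007 [P=1 RW=1 US=1 PS=0]
  L2: frame=0x38 idx=2 entry=0x39007 [P=1 RW=1 US=1 PS=0]
  L3: frame=0x39 idx=18 entry=0x3A005 [P=1 RW=0 US=1 PS=0]
  ✗ PROTECTION_VIOLATION  [4 reads]

Entries read for #3: 4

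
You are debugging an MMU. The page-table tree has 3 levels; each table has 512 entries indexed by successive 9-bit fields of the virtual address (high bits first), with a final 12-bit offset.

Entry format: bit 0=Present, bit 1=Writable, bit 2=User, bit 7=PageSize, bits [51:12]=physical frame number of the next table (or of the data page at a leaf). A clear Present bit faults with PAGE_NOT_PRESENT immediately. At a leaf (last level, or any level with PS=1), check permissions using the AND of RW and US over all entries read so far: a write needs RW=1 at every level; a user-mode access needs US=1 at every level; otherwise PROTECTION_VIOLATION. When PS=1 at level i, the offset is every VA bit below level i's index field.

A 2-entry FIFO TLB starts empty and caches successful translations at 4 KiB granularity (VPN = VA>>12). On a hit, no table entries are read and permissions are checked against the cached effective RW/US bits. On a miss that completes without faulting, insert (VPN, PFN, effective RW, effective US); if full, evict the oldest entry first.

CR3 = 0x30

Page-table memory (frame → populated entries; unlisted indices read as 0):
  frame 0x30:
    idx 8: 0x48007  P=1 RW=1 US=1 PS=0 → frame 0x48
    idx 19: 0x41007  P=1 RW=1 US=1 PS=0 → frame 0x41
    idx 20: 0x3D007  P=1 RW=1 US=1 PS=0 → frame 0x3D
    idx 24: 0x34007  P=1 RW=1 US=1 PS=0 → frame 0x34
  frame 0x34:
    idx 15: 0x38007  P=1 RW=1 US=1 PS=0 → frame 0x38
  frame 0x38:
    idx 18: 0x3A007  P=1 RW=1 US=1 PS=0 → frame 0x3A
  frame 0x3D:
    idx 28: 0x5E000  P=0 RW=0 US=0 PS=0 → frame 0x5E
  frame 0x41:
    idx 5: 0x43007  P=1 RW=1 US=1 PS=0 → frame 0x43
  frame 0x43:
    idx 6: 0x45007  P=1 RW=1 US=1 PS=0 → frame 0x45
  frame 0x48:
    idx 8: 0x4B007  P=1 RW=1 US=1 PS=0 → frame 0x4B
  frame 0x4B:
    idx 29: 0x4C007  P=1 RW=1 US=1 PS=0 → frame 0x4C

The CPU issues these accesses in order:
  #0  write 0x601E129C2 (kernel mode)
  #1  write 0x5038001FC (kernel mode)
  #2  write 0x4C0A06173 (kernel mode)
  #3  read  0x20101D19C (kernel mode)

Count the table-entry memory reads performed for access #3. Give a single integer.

Walk each access:
#0 VA=0x601E129C2 (w,kernel):
  L0: frame=0x30 idx=24 entry=0x34007 [P=1 RW=1 US=1 PS=0]
  L1: frame=0x34 idx=15 entry=0x38007 [P=1 RW=1 US=1 PS=0]
  L2: frame=0x38 idx=18 entry=0x3A007 [P=1 RW=1 US=1 PS=0]
  → PA=0x3A9C2  (3 entries read)
#1 VA=0x5038001FC (w,kernel):
  L0: frame=0x30 idx=20 entry=0x3D007 [P=1 RW=1 US=1 PS=0]
  L1: frame=0x3D idx=28 entry=0x5E000 [P=0 RW=0 US=0 PS=0]
  ⇒ fault: PAGE_NOT_PRESENT  — 2 lookups
#2 VA=0x4C0A06173 (w,kernel):
  L0: frame=0x30 idx=19 entry=0x41007 [P=1 RW=1 US=1 PS=0]
  L1: frame=0x41 idx=5 entry=0x43007 [P=1 RW=1 US=1 PS=0]
  L2: frame=0x43 idx=6 entry=0x45007 [P=1 RW=1 US=1 PS=0]
  → PA=0x45173  (3 entries read)
#3 VA=0x20101D19C (r,kernel):
  L0: frame=0x30 idx=8 entry=0x48007 [P=1 RW=1 US=1 PS=0]
  L1: frame=0x48 idx=8 entry=0x4B007 [P=1 RW=1 US=1 PS=0]
  L2: frame=0x4B idx=29 entry=0x4C007 [P=1 RW=1 US=1 PS=0]
  → PA=0x4C19C  (3 entries read)

Entries read for #3: 3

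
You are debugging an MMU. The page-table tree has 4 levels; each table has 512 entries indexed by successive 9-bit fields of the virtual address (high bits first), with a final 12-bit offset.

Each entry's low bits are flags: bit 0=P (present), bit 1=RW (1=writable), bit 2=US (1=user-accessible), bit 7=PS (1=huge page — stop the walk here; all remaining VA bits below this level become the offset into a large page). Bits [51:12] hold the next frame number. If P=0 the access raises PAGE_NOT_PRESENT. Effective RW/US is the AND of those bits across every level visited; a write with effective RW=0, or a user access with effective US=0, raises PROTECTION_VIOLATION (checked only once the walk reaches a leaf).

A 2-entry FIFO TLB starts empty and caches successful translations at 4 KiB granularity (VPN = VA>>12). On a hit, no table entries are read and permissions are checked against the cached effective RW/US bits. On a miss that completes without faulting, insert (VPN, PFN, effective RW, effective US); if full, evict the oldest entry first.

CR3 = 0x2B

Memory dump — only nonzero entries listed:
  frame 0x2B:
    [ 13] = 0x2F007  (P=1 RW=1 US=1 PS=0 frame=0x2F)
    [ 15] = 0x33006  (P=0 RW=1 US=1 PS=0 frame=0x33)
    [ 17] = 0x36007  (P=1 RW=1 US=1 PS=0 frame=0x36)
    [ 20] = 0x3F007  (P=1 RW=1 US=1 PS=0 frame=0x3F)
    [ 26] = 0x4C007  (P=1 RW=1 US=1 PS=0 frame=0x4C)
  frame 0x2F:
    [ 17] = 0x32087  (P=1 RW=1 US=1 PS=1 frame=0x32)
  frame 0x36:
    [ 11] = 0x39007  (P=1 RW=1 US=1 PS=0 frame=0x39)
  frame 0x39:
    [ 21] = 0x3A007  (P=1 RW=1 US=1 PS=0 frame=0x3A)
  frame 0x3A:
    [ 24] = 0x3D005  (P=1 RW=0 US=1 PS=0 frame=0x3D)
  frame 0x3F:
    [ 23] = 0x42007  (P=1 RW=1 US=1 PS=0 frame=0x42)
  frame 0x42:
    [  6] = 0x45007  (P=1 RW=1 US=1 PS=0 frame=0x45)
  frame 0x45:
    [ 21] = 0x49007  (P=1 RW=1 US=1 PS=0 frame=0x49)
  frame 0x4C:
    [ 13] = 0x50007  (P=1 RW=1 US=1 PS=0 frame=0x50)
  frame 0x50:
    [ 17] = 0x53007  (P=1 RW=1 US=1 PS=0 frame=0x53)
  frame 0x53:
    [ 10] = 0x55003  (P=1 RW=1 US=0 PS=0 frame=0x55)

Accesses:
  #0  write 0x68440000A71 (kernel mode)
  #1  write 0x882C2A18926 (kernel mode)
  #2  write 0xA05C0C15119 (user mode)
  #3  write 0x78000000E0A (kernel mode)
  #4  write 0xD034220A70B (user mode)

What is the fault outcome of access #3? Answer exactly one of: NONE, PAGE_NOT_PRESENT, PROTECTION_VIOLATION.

Trace:
#0 VA=0x68440000A71 (w,kernel):
  L0: frame=0x2B idx=13 entry=0x2F007 [P=1 RW=1 US=1 PS=0]
  L1: frame=0x2F idx=17 entry=0x32087 [P=1 RW=1 US=1 PS=1]
  ⇒ phys 0x32A71 (huge @L1)  [2 reads]
#1 VA=0x882C2A18926 (w,kernel):
  L0: frame=0x2B idx=17 entry=0x36007 [P=1 RW=1 US=1 PS=0]
  L1: frame=0x36 idx=11 entry=0x39007 [P=1 RW=1 US=1 PS=0]
  L2: frame=0x39 idx=21 entry=0x3A007 [P=1 RW=1 US=1 PS=0]
  L3: frame=0x3A idx=24 entry=0x3D005 [P=1 RW=0 US=1 PS=0]
  ⇒ fault: PROTECTION_VIOLATION  — 4 lookups
#2 VA=0xA05C0C15119 (w,user):
  L0: frame=0x2B idx=20 entry=0x3F007 [P=1 RW=1 US=1 PS=0]
  L1: frame=0x3F idx=23 entry=0x42007 [P=1 RW=1 US=1 PS=0]
  L2: frame=0x42 idx=6 entry=0x45007 [P=1 RW=1 US=1 PS=0]
  L3: frame=0x45 idx=21 entry=0x49007 [P=1 RW=1 US=1 PS=0]
  ⇒ phys 0x49119  [4 reads]
#3 VA=0x78000000E0A (w,kernel):
  L0: frame=0x2B idx=15 entry=0x33006 [P=0 RW=1 US=1 PS=0]
  ⇒ fault: PAGE_NOT_PRESENT  — 1 lookups
#4 VA=0xD034220A70B (w,user):
  L0: frame=0x2B idx=26 entry=0x4C007 [P=1 RW=1 US=1 PS=0]
  L1: frame=0x4C idx=13 entry=0x50007 [P=1 RW=1 US=1 PS=0]
  L2: frame=0x50 idx=17 entry=0x53007 [P=1 RW=1 US=1 PS=0]
  L3: frame=0x53 idx=10 entry=0x55003 [P=1 RW=1 US=0 PS=0]
  ⇒ fault: PROTECTION_VIOLATION  — 4 lookups

Access #3 fault: PAGE_NOT_PRESENT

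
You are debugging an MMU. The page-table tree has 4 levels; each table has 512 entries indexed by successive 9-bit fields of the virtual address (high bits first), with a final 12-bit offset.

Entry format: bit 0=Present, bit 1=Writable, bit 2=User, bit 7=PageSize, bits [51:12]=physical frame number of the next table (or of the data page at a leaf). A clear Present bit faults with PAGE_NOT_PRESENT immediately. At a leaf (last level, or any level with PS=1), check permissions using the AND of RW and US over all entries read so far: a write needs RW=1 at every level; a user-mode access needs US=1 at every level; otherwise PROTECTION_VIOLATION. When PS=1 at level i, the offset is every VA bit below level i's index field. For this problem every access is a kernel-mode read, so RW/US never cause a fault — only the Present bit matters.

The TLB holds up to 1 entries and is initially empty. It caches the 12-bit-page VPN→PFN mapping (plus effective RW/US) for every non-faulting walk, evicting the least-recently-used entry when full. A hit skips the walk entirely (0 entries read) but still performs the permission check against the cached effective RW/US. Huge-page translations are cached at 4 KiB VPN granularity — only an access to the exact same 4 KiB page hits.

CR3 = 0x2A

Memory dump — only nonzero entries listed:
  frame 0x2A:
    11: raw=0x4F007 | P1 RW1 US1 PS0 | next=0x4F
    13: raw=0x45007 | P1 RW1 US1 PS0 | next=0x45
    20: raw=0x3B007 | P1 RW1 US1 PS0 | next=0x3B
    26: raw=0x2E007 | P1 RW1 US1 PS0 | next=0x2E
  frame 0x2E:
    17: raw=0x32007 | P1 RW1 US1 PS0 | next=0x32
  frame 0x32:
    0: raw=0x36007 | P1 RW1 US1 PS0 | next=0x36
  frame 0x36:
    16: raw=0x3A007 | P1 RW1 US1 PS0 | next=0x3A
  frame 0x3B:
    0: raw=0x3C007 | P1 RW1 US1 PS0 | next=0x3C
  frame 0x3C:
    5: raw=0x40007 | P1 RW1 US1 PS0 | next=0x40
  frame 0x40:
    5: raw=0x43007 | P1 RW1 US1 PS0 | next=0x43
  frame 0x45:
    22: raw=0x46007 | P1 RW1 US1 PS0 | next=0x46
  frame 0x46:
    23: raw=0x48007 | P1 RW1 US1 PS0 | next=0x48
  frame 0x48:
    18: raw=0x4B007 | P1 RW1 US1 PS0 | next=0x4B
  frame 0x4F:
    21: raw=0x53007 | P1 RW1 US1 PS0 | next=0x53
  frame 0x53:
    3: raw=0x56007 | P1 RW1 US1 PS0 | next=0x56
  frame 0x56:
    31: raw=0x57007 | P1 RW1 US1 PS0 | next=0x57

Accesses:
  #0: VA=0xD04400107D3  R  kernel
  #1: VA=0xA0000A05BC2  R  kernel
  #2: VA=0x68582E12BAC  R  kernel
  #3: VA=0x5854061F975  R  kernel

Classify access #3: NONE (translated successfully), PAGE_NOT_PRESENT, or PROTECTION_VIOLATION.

Walk each access:
#0 VA=0xD04400107D3 (r,kernel):
  lvl0: tbl 0x2A, slot 26 ⇒ 0x2E007 (P1/RW1/US1/PS0)
  lvl1: tbl 0x2E, slot 17 ⇒ 0x32007 (P1/RW1/US1/PS0)
  lvl2: tbl 0x32, slot 0 ⇒ 0x36007 (P1/RW1/US1/PS0)
  lvl3: tbl 0x36, slot 16 ⇒ 0x3A007 (P1/RW1/US1/PS0)
  → PA=0x3A7D3  (4 entries read)
#1 VA=0xA0000A05BC2 (r,kernel):
  lvl0: tbl 0x2A, slot 20 ⇒ 0x3B007 (P1/RW1/US1/PS0)
  lvl1: tbl 0x3B, slot 0 ⇒ 0x3C007 (P1/RW1/US1/PS0)
  lvl2: tbl 0x3C, slot 5 ⇒ 0x40007 (P1/RW1/US1/PS0)
  lvl3: tbl 0x40, slot 5 ⇒ 0x43007 (P1/RW1/US1/PS0)
  → PA=0x43BC2  (4 entries read)
#2 VA=0x68582E12BAC (r,kernel):
  lvl0: tbl 0x2A, slot 13 ⇒ 0x45007 (P1/RW1/US1/PS0)
  lvl1: tbl 0x45, slot 22 ⇒ 0x46007 (P1/RW1/US1/PS0)
  lvl2: tbl 0x46, slot 23 ⇒ 0x48007 (P1/RW1/US1/PS0)
  lvl3: tbl 0x48, slot 18 ⇒ 0x4B007 (P1/RW1/US1/PS0)
  → PA=0x4BBAC  (4 entries read)
#3 VA=0x5854061F975 (r,kernel):
  lvl0: tbl 0x2A, slot 11 ⇒ 0x4F007 (P1/RW1/US1/PS0)
  lvl1: tbl 0x4F, slot 21 ⇒ 0x53007 (P1/RW1/US1/PS0)
  lvl2: tbl 0x53, slot 3 ⇒ 0x56007 (P1/RW1/US1/PS0)
  lvl3: tbl 0x56, slot 31 ⇒ 0x57007 (P1/RW1/US1/PS0)
  → PA=0x57975  (4 entries read)

Access #3 fault: NONE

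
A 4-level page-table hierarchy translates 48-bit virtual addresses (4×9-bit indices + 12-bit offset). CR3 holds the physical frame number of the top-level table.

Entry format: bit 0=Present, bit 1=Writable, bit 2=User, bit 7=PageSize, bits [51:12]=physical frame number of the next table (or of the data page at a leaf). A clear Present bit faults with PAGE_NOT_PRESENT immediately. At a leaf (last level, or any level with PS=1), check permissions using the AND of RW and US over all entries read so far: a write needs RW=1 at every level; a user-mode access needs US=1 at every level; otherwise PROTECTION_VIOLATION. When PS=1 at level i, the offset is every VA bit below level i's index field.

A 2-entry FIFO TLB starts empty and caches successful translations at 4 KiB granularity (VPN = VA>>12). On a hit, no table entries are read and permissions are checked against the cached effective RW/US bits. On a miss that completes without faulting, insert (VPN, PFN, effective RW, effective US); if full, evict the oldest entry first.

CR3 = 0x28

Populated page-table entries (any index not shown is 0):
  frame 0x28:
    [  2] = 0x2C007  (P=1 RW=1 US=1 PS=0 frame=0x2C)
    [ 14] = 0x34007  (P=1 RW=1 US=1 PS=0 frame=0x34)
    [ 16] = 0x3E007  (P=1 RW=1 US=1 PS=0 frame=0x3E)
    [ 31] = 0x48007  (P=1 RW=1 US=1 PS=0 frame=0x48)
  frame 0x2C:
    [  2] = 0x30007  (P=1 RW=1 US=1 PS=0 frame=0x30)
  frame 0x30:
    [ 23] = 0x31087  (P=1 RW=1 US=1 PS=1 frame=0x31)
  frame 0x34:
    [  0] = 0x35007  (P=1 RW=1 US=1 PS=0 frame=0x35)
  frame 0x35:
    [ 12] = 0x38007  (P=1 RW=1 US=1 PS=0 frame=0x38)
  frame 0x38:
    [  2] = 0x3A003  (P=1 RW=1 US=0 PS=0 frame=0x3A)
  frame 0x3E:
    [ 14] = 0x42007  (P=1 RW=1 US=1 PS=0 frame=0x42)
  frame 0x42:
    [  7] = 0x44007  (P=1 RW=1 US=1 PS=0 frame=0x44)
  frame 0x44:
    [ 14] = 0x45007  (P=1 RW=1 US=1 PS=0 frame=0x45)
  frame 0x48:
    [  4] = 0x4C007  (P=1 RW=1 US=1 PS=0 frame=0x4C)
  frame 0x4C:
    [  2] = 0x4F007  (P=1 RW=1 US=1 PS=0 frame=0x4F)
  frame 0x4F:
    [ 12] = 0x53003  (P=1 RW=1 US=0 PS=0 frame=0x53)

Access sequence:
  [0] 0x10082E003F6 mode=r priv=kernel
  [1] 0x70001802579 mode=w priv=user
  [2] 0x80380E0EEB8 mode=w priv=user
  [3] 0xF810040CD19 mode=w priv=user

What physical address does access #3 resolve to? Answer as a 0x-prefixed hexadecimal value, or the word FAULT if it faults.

Trace:
#0 VA=0x10082E003F6 (r,kernel):
  lvl0: tbl 0x28, slot 2 ⇒ 0x2C007 (P1/RW1/US1/PS0)
  lvl1: tbl 0x2C, slot 2 ⇒ 0x30007 (P1/RW1/US1/PS0)
  lvl2: tbl 0x30, slot 23 ⇒ 0x31087 (P1/RW1/US1/PS1)
  → PA=0x313F6 (huge @L2)  (3 entries read)
#1 VA=0x70001802579 (w,user):
  lvl0: tbl 0x28, slot 14 ⇒ 0x34007 (P1/RW1/US1/PS0)
  lvl1: tbl 0x34, slot 0 ⇒ 0x35007 (P1/RW1/US1/PS0)
  lvl2: tbl 0x35, slot 12 ⇒ 0x38007 (P1/RW1/US1/PS0)
  lvl3: tbl 0x38, slot 2 ⇒ 0x3A003 (P1/RW1/US0/PS0)
  ⇒ fault: PROTECTION_VIOLATION  — 4 lookups
#2 VA=0x80380E0EEB8 (w,user):
  lvl0: tbl 0x28, slot 16 ⇒ 0x3E007 (P1/RW1/US1/PS0)
  lvl1: tbl 0x3E, slot 14 ⇒ 0x42007 (P1/RW1/US1/PS0)
  lvl2: tbl 0x42, slot 7 ⇒ 0x44007 (P1/RW1/US1/PS0)
  lvl3: tbl 0x44, slot 14 ⇒ 0x45007 (P1/RW1/US1/PS0)
  → PA=0x45EB8  (4 entries read)
#3 VA=0xF810040CD19 (w,user):
  lvl0: tbl 0x28, slot 31 ⇒ 0x48007 (P1/RW1/US1/PS0)
  lvl1: tbl 0x48, slot 4 ⇒ 0x4C007 (P1/RW1/US1/PS0)
  lvl2: tbl 0x4C, slot 2 ⇒ 0x4F007 (P1/RW1/US1/PS0)
  lvl3: tbl 0x4F, slot 12 ⇒ 0x53003 (P1/RW1/US0/PS0)
  ⇒ fault: PROTECTION_VIOLATION  — 4 lookups

Access #3 PA: FAULT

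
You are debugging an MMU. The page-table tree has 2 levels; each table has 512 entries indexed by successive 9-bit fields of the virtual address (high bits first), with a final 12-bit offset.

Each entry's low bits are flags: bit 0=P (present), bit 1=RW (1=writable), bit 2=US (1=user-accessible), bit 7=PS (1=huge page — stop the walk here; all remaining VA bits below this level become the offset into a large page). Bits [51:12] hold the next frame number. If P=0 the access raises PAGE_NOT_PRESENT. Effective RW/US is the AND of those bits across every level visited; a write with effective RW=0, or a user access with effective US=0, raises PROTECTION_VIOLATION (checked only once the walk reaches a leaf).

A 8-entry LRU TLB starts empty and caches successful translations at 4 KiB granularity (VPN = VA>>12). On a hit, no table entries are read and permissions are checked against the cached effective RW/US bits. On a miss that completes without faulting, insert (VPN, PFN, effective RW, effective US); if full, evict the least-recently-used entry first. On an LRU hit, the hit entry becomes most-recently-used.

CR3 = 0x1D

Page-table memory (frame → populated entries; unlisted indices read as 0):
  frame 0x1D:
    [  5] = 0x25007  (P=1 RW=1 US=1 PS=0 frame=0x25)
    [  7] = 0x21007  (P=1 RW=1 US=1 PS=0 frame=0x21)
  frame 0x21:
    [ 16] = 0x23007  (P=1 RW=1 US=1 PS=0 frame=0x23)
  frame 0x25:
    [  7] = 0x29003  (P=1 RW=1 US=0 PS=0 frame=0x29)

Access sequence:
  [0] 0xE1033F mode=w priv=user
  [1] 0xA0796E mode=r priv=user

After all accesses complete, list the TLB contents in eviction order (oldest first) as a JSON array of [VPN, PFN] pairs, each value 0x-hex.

Per-access translation:
#0 VA=0xE1033F (w,user):
  L0: frame=0x1D idx=7 entry=0x21007 [P=1 RW=1 US=1 PS=0]
  L1: frame=0x21 idx=16 entry=0x23007 [P=1 RW=1 US=1 PS=0]
  ✓ 0x2333F  — 2 lookups
#1 VA=0xA0796E (r,user):
  L0: frame=0x1D idx=5 entry=0x25007 [P=1 RW=1 US=1 PS=0]
  L1: frame=0x25 idx=7 entry=0x29003 [P=1 RW=1 US=0 PS=0]
  ⇒ fault: PROTECTION_VIOLATION  — 2 lookups

TLB: [["0xE10", "0x23"]]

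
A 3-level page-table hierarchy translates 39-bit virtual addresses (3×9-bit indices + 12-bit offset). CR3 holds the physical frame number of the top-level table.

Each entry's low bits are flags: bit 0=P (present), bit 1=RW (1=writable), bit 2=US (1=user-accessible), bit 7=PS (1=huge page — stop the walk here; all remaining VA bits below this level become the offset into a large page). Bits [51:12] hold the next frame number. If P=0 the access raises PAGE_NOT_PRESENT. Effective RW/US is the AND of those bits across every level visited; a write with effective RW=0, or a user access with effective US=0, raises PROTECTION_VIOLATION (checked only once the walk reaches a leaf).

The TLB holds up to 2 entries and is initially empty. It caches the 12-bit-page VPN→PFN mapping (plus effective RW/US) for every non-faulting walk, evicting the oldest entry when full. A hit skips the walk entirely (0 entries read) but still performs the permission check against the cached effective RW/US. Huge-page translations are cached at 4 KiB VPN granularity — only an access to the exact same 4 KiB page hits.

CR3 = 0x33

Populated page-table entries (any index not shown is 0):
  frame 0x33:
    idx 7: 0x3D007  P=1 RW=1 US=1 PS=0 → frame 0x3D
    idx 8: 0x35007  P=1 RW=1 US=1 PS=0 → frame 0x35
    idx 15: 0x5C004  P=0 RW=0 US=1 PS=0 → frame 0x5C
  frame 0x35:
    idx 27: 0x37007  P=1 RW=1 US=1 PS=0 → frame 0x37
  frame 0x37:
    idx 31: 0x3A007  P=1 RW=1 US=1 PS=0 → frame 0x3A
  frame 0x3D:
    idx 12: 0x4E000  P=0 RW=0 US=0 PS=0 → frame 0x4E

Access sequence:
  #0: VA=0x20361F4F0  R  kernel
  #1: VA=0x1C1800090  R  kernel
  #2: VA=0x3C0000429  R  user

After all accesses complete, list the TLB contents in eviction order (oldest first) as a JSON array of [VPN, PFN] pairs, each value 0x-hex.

Per-access translation:
#0 VA=0x20361F4F0 (r,kernel):
  [0] read 0x33 idx=8: raw=0x35007 flags P=1 W=1 U=1 S=0
  [1] read 0x35 idx=27: raw=0x37007 flags P=1 W=1 U=1 S=0
  [2] read 0x37 idx=31: raw=0x3A007 flags P=1 W=1 U=1 S=0
  ✓ 0x3A4F0  — 3 lookups
#1 VA=0x1C1800090 (r,kernel):
  [0] read 0x33 idx=7: raw=0x3D007 flags P=1 W=1 U=1 S=0
  [1] read 0x3D idx=12: raw=0x4E000 flags P=0 W=0 U=0 S=0
  ✗ PAGE_NOT_PRESENT  [2 reads]
#2 VA=0x3C0000429 (r,user):
  [0] read 0x33 idx=15: raw=0x5C004 flags P=0 W=0 U=1 S=0
  ✗ PAGE_NOT_PRESENT  [1 reads]

TLB: [["0x20361F", "0x3A"]]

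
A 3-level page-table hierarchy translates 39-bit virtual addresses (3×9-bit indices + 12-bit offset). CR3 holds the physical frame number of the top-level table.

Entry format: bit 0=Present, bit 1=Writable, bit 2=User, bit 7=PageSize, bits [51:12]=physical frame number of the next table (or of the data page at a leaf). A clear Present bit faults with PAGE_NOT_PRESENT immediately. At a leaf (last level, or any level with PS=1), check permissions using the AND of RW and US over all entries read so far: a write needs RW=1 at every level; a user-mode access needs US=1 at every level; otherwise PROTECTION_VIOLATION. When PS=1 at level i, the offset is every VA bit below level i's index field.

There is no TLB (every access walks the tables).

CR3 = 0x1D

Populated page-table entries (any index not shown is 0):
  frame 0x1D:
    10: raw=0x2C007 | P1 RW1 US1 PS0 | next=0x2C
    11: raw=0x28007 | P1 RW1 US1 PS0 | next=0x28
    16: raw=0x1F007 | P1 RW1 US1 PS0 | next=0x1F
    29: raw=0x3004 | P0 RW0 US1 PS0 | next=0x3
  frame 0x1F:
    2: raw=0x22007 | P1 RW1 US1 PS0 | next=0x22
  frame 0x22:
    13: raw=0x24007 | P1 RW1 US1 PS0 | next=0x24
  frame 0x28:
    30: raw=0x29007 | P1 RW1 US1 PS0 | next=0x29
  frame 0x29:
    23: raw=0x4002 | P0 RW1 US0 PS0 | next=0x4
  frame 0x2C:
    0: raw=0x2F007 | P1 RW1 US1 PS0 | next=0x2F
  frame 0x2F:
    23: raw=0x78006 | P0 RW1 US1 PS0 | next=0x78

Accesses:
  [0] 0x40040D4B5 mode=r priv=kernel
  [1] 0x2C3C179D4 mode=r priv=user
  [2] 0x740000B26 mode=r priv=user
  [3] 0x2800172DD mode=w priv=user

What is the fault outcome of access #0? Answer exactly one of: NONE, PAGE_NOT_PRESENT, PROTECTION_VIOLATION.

Walk each access:
#0 VA=0x40040D4B5 (r,kernel):
  [0] read 0x1D idx=16: raw=0x1F007 flags P=1 W=1 U=1 S=0
  [1] read 0x1F idx=2: raw=0x22007 flags P=1 W=1 U=1 S=0
  [2] read 0x22 idx=13: raw=0x24007 flags P=1 W=1 U=1 S=0
  → PA=0x244B5  (3 entries read)
#1 VA=0x2C3C179D4 (r,user):
  [0] read 0x1D idx=11: raw=0x28007 flags P=1 W=1 U=1 S=0
  [1] read 0x28 idx=30: raw=0x29007 flags P=1 W=1 U=1 S=0
  [2] read 0x29 idx=23: raw=0x4002 flags P=0 W=1 U=0 S=0
  ⇒ fault: PAGE_NOT_PRESENT  — 3 lookups
#2 VA=0x740000B26 (r,user):
  [0] read 0x1D idx=29: raw=0x3004 flags P=0 W=0 U=1 S=0
  ⇒ fault: PAGE_NOT_PRESENT  — 1 lookups
#3 VA=0x2800172DD (w,user):
  [0] read 0x1D idx=10: raw=0x2C007 flags P=1 W=1 U=1 S=0
  [1] read 0x2C idx=0: raw=0x2F007 flags P=1 W=1 U=1 S=0
  [2] read 0x2F idx=23: raw=0x78006 flags P=0 W=1 U=1 S=0
  ⇒ fault: PAGE_NOT_PRESENT  — 3 lookups

Access #0 fault: NONE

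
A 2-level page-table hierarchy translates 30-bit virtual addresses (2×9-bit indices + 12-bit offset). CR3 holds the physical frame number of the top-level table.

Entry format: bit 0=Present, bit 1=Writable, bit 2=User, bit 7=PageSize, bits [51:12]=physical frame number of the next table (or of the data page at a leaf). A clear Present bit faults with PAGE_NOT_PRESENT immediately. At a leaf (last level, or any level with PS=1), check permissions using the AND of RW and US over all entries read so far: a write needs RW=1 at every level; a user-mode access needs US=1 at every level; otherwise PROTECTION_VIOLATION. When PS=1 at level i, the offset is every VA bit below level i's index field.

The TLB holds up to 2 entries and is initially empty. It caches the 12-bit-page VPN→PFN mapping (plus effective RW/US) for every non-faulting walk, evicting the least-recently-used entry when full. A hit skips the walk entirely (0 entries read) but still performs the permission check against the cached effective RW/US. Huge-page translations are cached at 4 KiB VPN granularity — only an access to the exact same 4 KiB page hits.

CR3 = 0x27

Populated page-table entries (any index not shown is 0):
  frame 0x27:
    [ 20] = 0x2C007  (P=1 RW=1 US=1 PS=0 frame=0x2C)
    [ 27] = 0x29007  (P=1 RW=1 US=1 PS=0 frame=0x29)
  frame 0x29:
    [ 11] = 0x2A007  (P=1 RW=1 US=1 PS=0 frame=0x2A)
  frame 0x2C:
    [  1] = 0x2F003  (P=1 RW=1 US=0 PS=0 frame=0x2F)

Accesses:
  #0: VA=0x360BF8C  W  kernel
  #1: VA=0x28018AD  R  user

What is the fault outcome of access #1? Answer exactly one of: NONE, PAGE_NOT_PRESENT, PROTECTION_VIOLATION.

Walk each access:
#0 VA=0x360BF8C (w,kernel):
  [0] read 0x27 idx=27: raw=0x29007 flags P=1 W=1 U=1 S=0
  [1] read 0x29 idx=11: raw=0x2A007 flags P=1 W=1 U=1 S=0
  ✓ 0x2AF8C  — 2 lookups
#1 VA=0x28018AD (r,user):
  [0] read 0x27 idx=20: raw=0x2C007 flags P=1 W=1 U=1 S=0
  [1] read 0x2C idx=1: raw=0x2F003 flags P=1 W=1 U=0 S=0
  ⇒ fault: PROTECTION_VIOLATION  — 2 lookups

Access #1 fault: PROTECTION_VIOLATION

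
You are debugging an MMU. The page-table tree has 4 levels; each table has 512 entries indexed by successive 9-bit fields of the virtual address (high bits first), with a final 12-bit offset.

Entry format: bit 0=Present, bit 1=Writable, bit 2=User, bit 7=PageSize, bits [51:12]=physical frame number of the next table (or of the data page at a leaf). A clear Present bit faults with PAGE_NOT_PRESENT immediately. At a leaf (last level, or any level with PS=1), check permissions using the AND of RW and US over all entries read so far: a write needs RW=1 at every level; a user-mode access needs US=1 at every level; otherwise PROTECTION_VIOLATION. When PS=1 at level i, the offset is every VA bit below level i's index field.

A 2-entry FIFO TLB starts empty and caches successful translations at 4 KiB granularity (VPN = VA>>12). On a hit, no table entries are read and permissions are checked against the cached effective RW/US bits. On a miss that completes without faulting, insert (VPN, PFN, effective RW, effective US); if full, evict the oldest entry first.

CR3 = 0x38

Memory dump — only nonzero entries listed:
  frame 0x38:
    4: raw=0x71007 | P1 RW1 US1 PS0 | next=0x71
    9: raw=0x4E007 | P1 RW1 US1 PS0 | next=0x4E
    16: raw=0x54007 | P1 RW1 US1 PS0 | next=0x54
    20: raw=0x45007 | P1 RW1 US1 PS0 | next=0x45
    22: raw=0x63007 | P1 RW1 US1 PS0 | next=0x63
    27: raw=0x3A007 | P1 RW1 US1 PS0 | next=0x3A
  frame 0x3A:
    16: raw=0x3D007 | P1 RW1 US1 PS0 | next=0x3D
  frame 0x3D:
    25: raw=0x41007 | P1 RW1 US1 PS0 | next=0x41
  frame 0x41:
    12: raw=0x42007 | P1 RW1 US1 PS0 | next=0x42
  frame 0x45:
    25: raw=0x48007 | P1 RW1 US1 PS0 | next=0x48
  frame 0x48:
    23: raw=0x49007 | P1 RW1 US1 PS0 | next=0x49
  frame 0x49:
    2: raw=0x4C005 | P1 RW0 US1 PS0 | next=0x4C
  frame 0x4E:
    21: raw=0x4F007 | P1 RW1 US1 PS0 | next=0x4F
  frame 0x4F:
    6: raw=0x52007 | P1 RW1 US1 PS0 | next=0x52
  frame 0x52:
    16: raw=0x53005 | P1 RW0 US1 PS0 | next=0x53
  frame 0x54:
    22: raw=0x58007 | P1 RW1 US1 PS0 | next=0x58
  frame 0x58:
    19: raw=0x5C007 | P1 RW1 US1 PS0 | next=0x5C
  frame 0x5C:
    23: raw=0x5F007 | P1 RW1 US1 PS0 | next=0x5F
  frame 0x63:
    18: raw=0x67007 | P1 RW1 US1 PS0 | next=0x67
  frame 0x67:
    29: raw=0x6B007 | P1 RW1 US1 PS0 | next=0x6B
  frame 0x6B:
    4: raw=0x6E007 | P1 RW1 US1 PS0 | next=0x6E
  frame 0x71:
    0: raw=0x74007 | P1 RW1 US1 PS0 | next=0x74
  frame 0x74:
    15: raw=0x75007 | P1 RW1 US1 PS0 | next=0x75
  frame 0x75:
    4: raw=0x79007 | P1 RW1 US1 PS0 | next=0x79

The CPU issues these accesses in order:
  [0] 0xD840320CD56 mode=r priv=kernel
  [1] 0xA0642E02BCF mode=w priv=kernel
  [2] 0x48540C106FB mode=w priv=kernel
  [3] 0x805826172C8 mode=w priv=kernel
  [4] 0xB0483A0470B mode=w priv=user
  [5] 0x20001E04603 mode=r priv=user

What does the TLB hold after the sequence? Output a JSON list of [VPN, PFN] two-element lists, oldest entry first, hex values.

Walk each access:
#0 VA=0xD840320CD56 (r,kernel):
  lvl0: tbl 0x38, slot 27 ⇒ 0x3A007 (P1/RW1/US1/PS0)
  lvl1: tbl 0x3A, slot 16 ⇒ 0x3D007 (P1/RW1/US1/PS0)
  lvl2: tbl 0x3D, slot 25 ⇒ 0x41007 (P1/RW1/US1/PS0)
  lvl3: tbl 0x41, slot 12 ⇒ 0x42007 (P1/RW1/US1/PS0)
  ⇒ phys 0x42D56  [4 reads]
#1 VA=0xA0642E02BCF (w,kernel):
  lvl0: tbl 0x38, slot 20 ⇒ 0x45007 (P1/RW1/US1/PS0)
  lvl1: tbl 0x45, slot 25 ⇒ 0x48007 (P1/RW1/US1/PS0)
  lvl2: tbl 0x48, slot 23 ⇒ 0x49007 (P1/RW1/US1/PS0)
  lvl3: tbl 0x49, slot 2 ⇒ 0x4C005 (P1/RW0/US1/PS0)
  ⇒ fault: PROTECTION_VIOLATION  — 4 lookups
#2 VA=0x48540C106FB (w,kernel):
  lvl0: tbl 0x38, slot 9 ⇒ 0x4E007 (P1/RW1/US1/PS0)
  lvl1: tbl 0x4E, slot 21 ⇒ 0x4F007 (P1/RW1/US1/PS0)
  lvl2: tbl 0x4F, slot 6 ⇒ 0x52007 (P1/RW1/US1/PS0)
  lvl3: tbl 0x52, slot 16 ⇒ 0x53005 (P1/RW0/US1/PS0)
  ⇒ fault: PROTECTION_VIOLATION  — 4 lookups
#3 VA=0x805826172C8 (w,kernel):
  lvl0: tbl 0x38, slot 16 ⇒ 0x54007 (P1/RW1/US1/PS0)
  lvl1: tbl 0x54, slot 22 ⇒ 0x58007 (P1/RW1/US1/PS0)
  lvl2: tbl 0x58, slot 19 ⇒ 0x5C007 (P1/RW1/US1/PS0)
  lvl3: tbl 0x5C, slot 23 ⇒ 0x5F007 (P1/RW1/US1/PS0)
  ⇒ phys 0x5F2C8  [4 reads]
#4 VA=0xB0483A0470B (w,user):
  lvl0: tbl 0x38, slot 22 ⇒ 0x63007 (P1/RW1/US1/PS0)
  lvl1: tbl 0x63, slot 18 ⇒ 0x67007 (P1/RW1/US1/PS0)
  lvl2: tbl 0x67, slot 29 ⇒ 0x6B007 (P1/RW1/US1/PS0)
  lvl3: tbl 0x6B, slot 4 ⇒ 0x6E007 (P1/RW1/US1/PS0)
  ⇒ phys 0x6E70B  [4 reads]
#5 VA=0x20001E04603 (r,user):
  lvl0: tbl 0x38, slot 4 ⇒ 0x71007 (P1/RW1/US1/PS0)
  lvl1: tbl 0x71, slot 0 ⇒ 0x74007 (P1/RW1/US1/PS0)
  lvl2: tbl 0x74, slot 15 ⇒ 0x75007 (P1/RW1/US1/PS0)
  lvl3: tbl 0x75, slot 4 ⇒ 0x79007 (P1/RW1/US1/PS0)
  ⇒ phys 0x79603  [4 reads]

TLB: [["0xB0483A04", "0x6E"], ["0x20001E04", "0x79"]]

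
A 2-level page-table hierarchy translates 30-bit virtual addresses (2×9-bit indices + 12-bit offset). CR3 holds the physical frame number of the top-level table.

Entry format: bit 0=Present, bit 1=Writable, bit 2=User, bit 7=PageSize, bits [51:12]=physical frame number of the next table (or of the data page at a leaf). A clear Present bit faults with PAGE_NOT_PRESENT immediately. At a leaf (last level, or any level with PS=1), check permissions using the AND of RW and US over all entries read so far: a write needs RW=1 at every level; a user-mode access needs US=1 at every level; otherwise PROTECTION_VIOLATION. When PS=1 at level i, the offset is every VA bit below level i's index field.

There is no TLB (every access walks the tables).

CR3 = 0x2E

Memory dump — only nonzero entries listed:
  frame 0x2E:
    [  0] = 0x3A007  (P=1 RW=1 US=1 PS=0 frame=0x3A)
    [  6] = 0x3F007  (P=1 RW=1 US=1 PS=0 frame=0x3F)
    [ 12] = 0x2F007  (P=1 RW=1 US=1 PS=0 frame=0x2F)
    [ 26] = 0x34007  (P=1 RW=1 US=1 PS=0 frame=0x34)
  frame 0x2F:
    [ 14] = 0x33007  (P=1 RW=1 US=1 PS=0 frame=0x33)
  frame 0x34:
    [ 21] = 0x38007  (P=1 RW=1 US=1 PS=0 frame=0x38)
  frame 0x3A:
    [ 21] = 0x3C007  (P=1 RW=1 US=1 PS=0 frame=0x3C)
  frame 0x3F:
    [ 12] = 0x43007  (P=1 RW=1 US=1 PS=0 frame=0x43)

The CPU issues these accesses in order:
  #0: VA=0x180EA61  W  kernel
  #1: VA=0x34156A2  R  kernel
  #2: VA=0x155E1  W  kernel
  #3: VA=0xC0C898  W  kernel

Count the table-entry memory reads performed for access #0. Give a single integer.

Trace:
#0 VA=0x180EA61 (w,kernel):
  L0 @0x2E[12] → 0x2F007  P=1,RW=1,US=1,PS=0
  L1 @0x2F[14] → 0x33007  P=1,RW=1,US=1,PS=0
  → PA=0x33A61  (2 entries read)
#1 VA=0x34156A2 (r,kernel):
  L0 @0x2E[26] → 0x34007  P=1,RW=1,US=1,PS=0
  L1 @0x34[21] → 0x38007  P=1,RW=1,US=1,PS=0
  → PA=0x386A2  (2 entries read)
#2 VA=0x155E1 (w,kernel):
  L0 @0x2E[0] → 0x3A007  P=1,RW=1,US=1,PS=0
  L1 @0x3A[21] → 0x3C007  P=1,RW=1,US=1,PS=0
  → PA=0x3C5E1  (2 entries read)
#3 VA=0xC0C898 (w,kernel):
  L0 @0x2E[6] → 0x3F007  P=1,RW=1,US=1,PS=0
  L1 @0x3F[12] → 0x43007  P=1,RW=1,US=1,PS=0
  → PA=0x43898  (2 entries read)

Entries read for #0: 2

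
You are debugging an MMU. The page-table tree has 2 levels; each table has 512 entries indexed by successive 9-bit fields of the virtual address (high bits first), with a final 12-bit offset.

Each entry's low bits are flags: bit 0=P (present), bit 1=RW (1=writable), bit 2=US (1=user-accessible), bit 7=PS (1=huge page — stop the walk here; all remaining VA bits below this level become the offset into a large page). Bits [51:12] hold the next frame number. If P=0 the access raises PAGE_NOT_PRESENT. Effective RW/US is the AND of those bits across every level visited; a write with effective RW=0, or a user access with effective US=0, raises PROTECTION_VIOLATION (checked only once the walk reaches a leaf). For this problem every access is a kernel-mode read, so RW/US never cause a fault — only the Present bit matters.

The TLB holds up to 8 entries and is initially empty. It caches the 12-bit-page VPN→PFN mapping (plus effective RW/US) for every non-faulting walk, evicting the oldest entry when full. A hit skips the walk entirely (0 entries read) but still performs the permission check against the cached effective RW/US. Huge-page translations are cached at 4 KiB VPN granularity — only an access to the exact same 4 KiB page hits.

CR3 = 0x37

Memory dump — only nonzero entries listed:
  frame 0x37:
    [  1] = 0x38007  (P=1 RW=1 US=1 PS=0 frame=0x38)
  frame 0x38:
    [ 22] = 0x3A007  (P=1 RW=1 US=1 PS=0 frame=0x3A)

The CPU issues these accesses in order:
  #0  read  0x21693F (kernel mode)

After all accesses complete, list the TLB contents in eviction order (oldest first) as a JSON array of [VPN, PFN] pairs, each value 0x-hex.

Per-access translation:
#0 VA=0x21693F (r,kernel):
  L0 @0x37[1] → 0x38007  P=1,RW=1,US=1,PS=0
  L1 @0x38[22] → 0x3A007  P=1,RW=1,US=1,PS=0
  → PA=0x3A93F  (2 entries read)

TLB: [["0x216", "0x3A"]]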